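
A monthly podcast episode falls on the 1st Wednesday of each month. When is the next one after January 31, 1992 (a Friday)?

January 1992 starts on a Wednesday, so its 1st Wednesday is January 1, 1992.
That is not after January 31, 1992, so look at February 1992.
February 1992 starts on a Saturday, so its 1st Wednesday is February 5, 1992 (4 days in).

February 5, 1992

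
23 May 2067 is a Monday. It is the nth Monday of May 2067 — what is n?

Day 23 falls in week ⌈23/7⌉ of the month.
Days 1–7 hold the 1st Monday, 8–14 the 2nd, 15–21 the 3rd, 22–28 the 4th, 29–31 the 5th.
23 is in the range for the 4th.

4th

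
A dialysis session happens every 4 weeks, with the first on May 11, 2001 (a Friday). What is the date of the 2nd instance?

The 2nd occurrence is 1 interval after the first: 1 × 28 = 28 days after May 11, 2001.
May has 31 days — 20 days to the end of May leaves 8.
8 days into June → June 8, 2001.

June 8, 2001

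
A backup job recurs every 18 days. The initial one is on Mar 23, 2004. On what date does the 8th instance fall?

The 8th occurrence is 7 intervals after the first: 7 × 18 = 126 days after Mar 23, 2004.
Mar has 31 days — 8 days to the end of Mar leaves 118.
Apr has 30 days (88 left).
May has 31 days (57 left).
Jun has 30 days (27 left).
27 days into Jul → Jul 27, 2004.

Jul 27, 2004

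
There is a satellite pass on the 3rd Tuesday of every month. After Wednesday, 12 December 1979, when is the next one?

18 December 1979

December 1979 starts on a Saturday; its first Tuesday is the 4th, so the 3rd Tuesday is the 18th — 18 December 1979.
18 December 1979 is after 12 December 1979, so that is the next one.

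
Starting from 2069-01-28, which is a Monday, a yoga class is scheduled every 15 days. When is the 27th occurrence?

2070-02-22

The 27th occurrence is 26 intervals after the first: 26 × 15 = 390 days after 2069-01-28.
January has 31 days — 3 days to the end of January leaves 387.
February has 28 days (359 left).
March has 31 days (328 left).
April has 30 days (298 left).
May has 31 days (267 left).
June has 30 days (237 left).
July has 31 days (206 left).
August has 31 days (175 left).
September has 30 days (145 left).
October has 31 days (114 left).
November has 30 days (84 left).
December has 31 days (53 left).
January has 31 days (22 left).
22 days into February → 2070-02-22.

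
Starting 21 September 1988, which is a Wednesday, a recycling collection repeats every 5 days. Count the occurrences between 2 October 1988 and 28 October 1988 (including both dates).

5

Occurrences land 5·i days after 21 September 1988 for i = 0, 1, 2, …
2 October 1988 is 11 days after the start; 11 ÷ 5 = 2 remainder 1; since the remainder is 1, round up to i = 3. First occurrence in the window: #4 on 6 October 1988 (3×5 = 15 days in).
28 October 1988 is 37 days after the start; 37 ÷ 5 = 7 remainder 2. Last occurrence in the window: #8 on 26 October 1988.
Occurrences #4 through #8: 5 in total.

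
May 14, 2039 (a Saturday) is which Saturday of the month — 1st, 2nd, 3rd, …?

Day 14 falls in week ⌈14/7⌉ of the month.
Days 1–7 hold the 1st Saturday, 8–14 the 2nd, 15–21 the 3rd, 22–28 the 4th, 29–31 the 5th.
14 is in the range for the 2nd.

2nd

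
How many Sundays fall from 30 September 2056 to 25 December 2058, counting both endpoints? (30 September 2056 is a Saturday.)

117

30 September 2056 is a Saturday; the first Sunday on or after it is 1 October 2056 (1 day later).
From 1 October 2056 to 25 December 2058: 91 + 365 + 359 = 815 days (rest of 2056, 2057, to 25 December 2058 in 2058).
815 ÷ 7 = 116 full weeks with remainder 3, so 116 more Sundays after the first → 117.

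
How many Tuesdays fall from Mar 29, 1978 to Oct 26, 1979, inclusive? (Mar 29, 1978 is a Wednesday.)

82

Mar 29, 1978 is a Wednesday; the first Tuesday on or after it is Apr 4, 1978 (6 days later).
From Apr 4, 1978 to Oct 26, 1979: 271 + 299 = 570 days (rest of 1978, to Oct 26, 1979 in 1979).
570 ÷ 7 = 81 full weeks with remainder 3, so 81 more Tuesdays after the first → 82.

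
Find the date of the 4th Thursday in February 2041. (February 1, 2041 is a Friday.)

February 2041 begins on a Friday, so the first Thursday is February 7 (6 days later).
The 4th Thursday is 3 weeks later: 7 + 21 = 28.

2041-02-28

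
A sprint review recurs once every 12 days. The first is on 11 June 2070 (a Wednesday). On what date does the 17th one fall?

The 17th occurrence is 16 intervals after the first: 16 × 12 = 192 days after 11 June 2070.
June has 30 days — 19 days to the end of June leaves 173.
July has 31 days (142 left).
August has 31 days (111 left).
September has 30 days (81 left).
October has 31 days (50 left).
November has 30 days (20 left).
20 days into December → 20 December 2070.

20 December 2070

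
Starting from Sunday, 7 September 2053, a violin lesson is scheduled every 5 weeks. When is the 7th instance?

The 7th occurrence is 6 intervals after the first: 6 × 35 = 210 days after 7 September 2053.
September has 30 days — 23 days to the end of September leaves 187.
October has 31 days (156 left).
November has 30 days (126 left).
December has 31 days (95 left).
January has 31 days (64 left).
February has 28 days (36 left).
March has 31 days (5 left).
5 days into April → 5 April 2054.

5 April 2054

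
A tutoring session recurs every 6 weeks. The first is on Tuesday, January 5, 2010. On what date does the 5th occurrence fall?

The 5th occurrence is 4 intervals after the first: 4 × 42 = 168 days after January 5, 2010.
January has 31 days — 26 days to the end of January leaves 142.
February has 28 days (114 left).
March has 31 days (83 left).
April has 30 days (53 left).
May has 31 days (22 left).
22 days into June → June 22, 2010.

June 22, 2010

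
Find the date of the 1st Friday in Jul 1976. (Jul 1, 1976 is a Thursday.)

Jul 2, 1976

Jul 1976 begins on a Thursday, so the first Friday is Jul 2 (1 day later).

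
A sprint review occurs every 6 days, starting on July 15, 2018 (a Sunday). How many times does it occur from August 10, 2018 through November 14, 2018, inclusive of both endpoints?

16

Occurrences land 6·i days after July 15, 2018 for i = 0, 1, 2, …
August 10, 2018 is 26 days after the start; 26 ÷ 6 = 4 remainder 2; since the remainder is 2, round up to i = 5. First occurrence in the window: #6 on August 14, 2018 (5×6 = 30 days in).
November 14, 2018 is 122 days after the start; 122 ÷ 6 = 20 remainder 2. Last occurrence in the window: #21 on November 12, 2018.
Occurrences #6 through #21: 16 in total.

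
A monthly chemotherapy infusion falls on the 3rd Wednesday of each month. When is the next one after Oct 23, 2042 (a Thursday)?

Nov 19, 2042

Oct 2042 starts on a Wednesday; its first Wednesday is the 1st, so the 3rd Wednesday is the 15th — Oct 15, 2042.
That is not after Oct 23, 2042, so look at Nov 2042.
Nov 2042 starts on a Saturday; its first Wednesday is the 5th, so the 3rd Wednesday is the 19th — Nov 19, 2042.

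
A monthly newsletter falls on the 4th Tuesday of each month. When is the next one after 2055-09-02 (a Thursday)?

September 2055 starts on a Wednesday; its first Tuesday is the 7th, so the 4th Tuesday is the 28th — 2055-09-28.
2055-09-28 is after 2055-09-02, so that is the next one.

2055-09-28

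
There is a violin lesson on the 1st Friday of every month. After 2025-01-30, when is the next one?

January 2025 starts on a Wednesday, so its 1st Friday is 2025-01-03 (2 days in).
That is not after 2025-01-30, so look at February 2025.
February 2025 starts on a Saturday, so its 1st Friday is 2025-02-07 (6 days in).

2025-02-07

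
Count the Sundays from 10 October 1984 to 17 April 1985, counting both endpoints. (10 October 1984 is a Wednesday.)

10 October 1984 is a Wednesday; the first Sunday on or after it is 14 October 1984 (4 days later).
From 14 October 1984 to 17 April 1985: 17 + 30 + 31 + 31 + 28 + 31 + 17 = 185 days (rest of October, November, December, January, February, March, April).
185 ÷ 7 = 26 full weeks with remainder 3, so 26 more Sundays after the first → 27.

27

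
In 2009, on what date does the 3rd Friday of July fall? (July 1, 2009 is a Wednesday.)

July 2009 begins on a Wednesday, so the first Friday is July 3 (2 days later).
The 3rd Friday is 2 weeks later: 3 + 14 = 17.

July 17, 2009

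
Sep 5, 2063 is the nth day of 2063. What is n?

248

Days in months before Sep: 31 + 28 + 31 + 30 + 31 + 30 + 31 + 31 = 243.
Plus 5 days into Sep → day 248.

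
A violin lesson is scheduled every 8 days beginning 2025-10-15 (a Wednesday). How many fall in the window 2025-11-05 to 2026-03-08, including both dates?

Occurrences land 8·i days after 2025-10-15 for i = 0, 1, 2, …
2025-11-05 is 21 days after the start; 21 ÷ 8 = 2 remainder 5; since the remainder is 5, round up to i = 3. First occurrence in the window: #4 on 2025-11-08 (3×8 = 24 days in).
2026-03-08 is 144 days after the start; 144 ÷ 8 = 18 remainder 0. Last occurrence in the window: #19 on 2026-03-08.
Occurrences #4 through #19: 16 in total.

16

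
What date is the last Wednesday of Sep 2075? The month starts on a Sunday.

Sep 25, 2075

Sep 2075 begins on a Sunday, so the first Wednesday is Sep 4 (3 days later).
Sep 2075 has 30 days. Adding weeks: 4, 11, 18, 25 — the last one ≤ 30 is the 25th.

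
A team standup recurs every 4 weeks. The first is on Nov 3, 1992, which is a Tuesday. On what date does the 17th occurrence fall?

Jan 25, 1994

The 17th occurrence is 16 intervals after the first: 16 × 28 = 448 days after Nov 3, 1992.
Nov has 30 days — 27 days to the end of Nov leaves 421.
From end of Nov to end of 1992 is 31 days (390 left).
1993 has 365 days (25 left).
25 days into Jan → Jan 25, 1994.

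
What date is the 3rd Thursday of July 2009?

July 16, 2009

The first Thursday of July 2009 is July 2.
The 3rd Thursday is 2 weeks later: 2 + 14 = 16.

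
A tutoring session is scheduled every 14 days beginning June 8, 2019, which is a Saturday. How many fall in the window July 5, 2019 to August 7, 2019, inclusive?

3

Occurrences land 14·i days after June 8, 2019 for i = 0, 1, 2, …
July 5, 2019 is 27 days after the start; 27 ÷ 14 = 1 remainder 13; since the remainder is 13, round up to i = 2. First occurrence in the window: #3 on July 6, 2019 (2×14 = 28 days in).
August 7, 2019 is 60 days after the start; 60 ÷ 14 = 4 remainder 4. Last occurrence in the window: #5 on August 3, 2019.
Occurrences #3 through #5: 3 in total.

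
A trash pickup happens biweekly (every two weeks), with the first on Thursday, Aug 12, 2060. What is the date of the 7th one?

The 7th occurrence is 6 intervals after the first: 6 × 14 = 84 days after Aug 12, 2060.
Aug has 31 days — 19 days to the end of Aug leaves 65.
Sep has 30 days (35 left).
Oct has 31 days (4 left).
4 days into Nov → Nov 4, 2060.

Nov 4, 2060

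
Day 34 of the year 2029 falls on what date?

January has 31 days (34 − 31 = 3 remain).
3 into February → February 3.

2029-02-03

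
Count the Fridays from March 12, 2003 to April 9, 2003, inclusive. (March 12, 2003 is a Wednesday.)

March 12, 2003 is a Wednesday; the first Friday on or after it is March 14, 2003 (2 days later).
From March 14, 2003 to April 9, 2003: 17 + 9 = 26 days (rest of March, April).
26 ÷ 7 = 3 full weeks with remainder 5, so 3 more Fridays after the first → 4.

4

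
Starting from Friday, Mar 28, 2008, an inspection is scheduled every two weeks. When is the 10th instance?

Aug 1, 2008

The 10th occurrence is 9 intervals after the first: 9 × 14 = 126 days after Mar 28, 2008.
Mar has 31 days — 3 days to the end of Mar leaves 123.
Apr has 30 days (93 left).
May has 31 days (62 left).
Jun has 30 days (32 left).
Jul has 31 days (1 left).
1 day into Aug → Aug 1, 2008.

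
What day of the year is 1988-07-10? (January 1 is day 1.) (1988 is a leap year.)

192

Days in months before July: 31 + 29 + 31 + 30 + 31 + 30 = 182.
Plus 10 days into July → day 192.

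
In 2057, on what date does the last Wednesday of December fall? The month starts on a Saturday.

December 2057 begins on a Saturday, so the first Wednesday is December 5 (4 days later).
December 2057 has 31 days. Adding weeks: 5, 12, 19, 26 — the last one ≤ 31 is the 26th.

26 December 2057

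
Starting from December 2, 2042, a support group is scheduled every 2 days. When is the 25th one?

The 25th occurrence is 24 intervals after the first: 24 × 2 = 48 days after December 2, 2042.
December has 31 days — 29 days to the end of December leaves 19.
19 days into January → January 19, 2043.

January 19, 2043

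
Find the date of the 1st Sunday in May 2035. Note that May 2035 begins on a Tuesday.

May 6, 2035

May 2035 begins on a Tuesday, so the first Sunday is May 6 (5 days later).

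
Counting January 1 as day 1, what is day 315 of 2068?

Jan has 31 days (315 − 31 = 284 remain).
Feb has 29 days (284 − 29 = 255 remain).
Mar has 31 days (255 − 31 = 224 remain).
Apr has 30 days (224 − 30 = 194 remain).
May has 31 days (194 − 31 = 163 remain).
Jun has 30 days (163 − 30 = 133 remain).
Jul has 31 days (133 − 31 = 102 remain).
Aug has 31 days (102 − 31 = 71 remain).
Sep has 30 days (71 − 30 = 41 remain).
Oct has 31 days (41 − 31 = 10 remain).
10 into Nov → Nov 10.

Nov 10, 2068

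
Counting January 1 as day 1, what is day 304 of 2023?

January has 31 days (304 − 31 = 273 remain).
February has 28 days (273 − 28 = 245 remain).
March has 31 days (245 − 31 = 214 remain).
April has 30 days (214 − 30 = 184 remain).
May has 31 days (184 − 31 = 153 remain).
June has 30 days (153 − 30 = 123 remain).
July has 31 days (123 − 31 = 92 remain).
August has 31 days (92 − 31 = 61 remain).
September has 30 days (61 − 30 = 31 remain).
31 into October → October 31.

2023-10-31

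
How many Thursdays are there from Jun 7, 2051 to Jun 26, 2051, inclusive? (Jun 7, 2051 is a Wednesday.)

3

Jun 7, 2051 is a Wednesday; the first Thursday on or after it is Jun 8, 2051 (1 day later).
From Jun 8, 2051 to Jun 26, 2051 is 26 − 8 = 18 days.
18 ÷ 7 = 2 full weeks with remainder 4, so 2 more Thursdays after the first → 3.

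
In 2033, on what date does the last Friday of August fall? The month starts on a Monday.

2033-08-26

August 2033 begins on a Monday, so the first Friday is August 5 (4 days later).
August 2033 has 31 days. Adding weeks: 5, 12, 19, 26 — the last one ≤ 31 is the 26th.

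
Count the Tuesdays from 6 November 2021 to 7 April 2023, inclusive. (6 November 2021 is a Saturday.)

74

6 November 2021 is a Saturday; the first Tuesday on or after it is 9 November 2021 (3 days later).
From 9 November 2021 to 7 April 2023: 52 + 365 + 97 = 514 days (rest of 2021, 2022, to 7 April 2023 in 2023).
514 ÷ 7 = 73 full weeks with remainder 3, so 73 more Tuesdays after the first → 74.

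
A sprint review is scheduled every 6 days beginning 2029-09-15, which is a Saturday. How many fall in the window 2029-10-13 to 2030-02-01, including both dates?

19

Occurrences land 6·i days after 2029-09-15 for i = 0, 1, 2, …
2029-10-13 is 28 days after the start; 28 ÷ 6 = 4 remainder 4; since the remainder is 4, round up to i = 5. First occurrence in the window: #6 on 2029-10-15 (5×6 = 30 days in).
2030-02-01 is 139 days after the start; 139 ÷ 6 = 23 remainder 1. Last occurrence in the window: #24 on 2030-01-31.
Occurrences #6 through #24: 19 in total.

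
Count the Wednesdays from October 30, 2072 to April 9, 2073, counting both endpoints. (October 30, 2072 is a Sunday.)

23

October 30, 2072 is a Sunday; the first Wednesday on or after it is November 2, 2072 (3 days later).
From November 2, 2072 to April 9, 2073: 28 + 31 + 31 + 28 + 31 + 9 = 158 days (rest of November, December, January, February, March, April).
158 ÷ 7 = 22 full weeks with remainder 4, so 22 more Wednesdays after the first → 23.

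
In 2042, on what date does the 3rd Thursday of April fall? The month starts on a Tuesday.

April 2042 begins on a Tuesday, so the first Thursday is April 3 (2 days later).
The 3rd Thursday is 2 weeks later: 3 + 14 = 17.

17 April 2042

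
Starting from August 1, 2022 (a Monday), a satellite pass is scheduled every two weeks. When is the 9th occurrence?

The 9th occurrence is 8 intervals after the first: 8 × 14 = 112 days after August 1, 2022.
August has 31 days — 30 days to the end of August leaves 82.
September has 30 days (52 left).
October has 31 days (21 left).
21 days into November → November 21, 2022.

November 21, 2022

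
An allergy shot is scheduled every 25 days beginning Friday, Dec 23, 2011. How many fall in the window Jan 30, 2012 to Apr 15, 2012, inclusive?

3

Occurrences land 25·i days after Dec 23, 2011 for i = 0, 1, 2, …
Jan 30, 2012 is 38 days after the start; 38 ÷ 25 = 1 remainder 13; since the remainder is 13, round up to i = 2. First occurrence in the window: #3 on Feb 11, 2012 (2×25 = 50 days in).
Apr 15, 2012 is 114 days after the start; 114 ÷ 25 = 4 remainder 14. Last occurrence in the window: #5 on Apr 1, 2012.
Occurrences #3 through #5: 3 in total.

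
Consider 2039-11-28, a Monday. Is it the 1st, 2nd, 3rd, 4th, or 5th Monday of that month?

Day 28 falls in week ⌈28/7⌉ of the month.
Days 1–7 hold the 1st Monday, 8–14 the 2nd, 15–21 the 3rd, 22–28 the 4th, 29–31 the 5th.
28 is in the range for the 4th.

4th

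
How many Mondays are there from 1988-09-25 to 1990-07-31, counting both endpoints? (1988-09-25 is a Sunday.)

97

1988-09-25 is a Sunday; the first Monday on or after it is 1988-09-26 (1 day later).
From 1988-09-26 to 1990-07-31: 96 + 365 + 212 = 673 days (rest of 1988, 1989, to 1990-07-31 in 1990).
673 ÷ 7 = 96 full weeks with remainder 1, so 96 more Mondays after the first → 97.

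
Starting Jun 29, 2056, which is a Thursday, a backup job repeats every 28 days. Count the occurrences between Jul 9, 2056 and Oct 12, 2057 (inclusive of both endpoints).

Occurrences land 28·i days after Jun 29, 2056 for i = 0, 1, 2, …
Jul 9, 2056 is 10 days after the start; 10 ÷ 28 = 0 remainder 10; since the remainder is 10, round up to i = 1. First occurrence in the window: #2 on Jul 27, 2056 (1×28 = 28 days in).
Oct 12, 2057 is 470 days after the start; 470 ÷ 28 = 16 remainder 22. Last occurrence in the window: #17 on Sep 20, 2057.
Occurrences #2 through #17: 16 in total.

16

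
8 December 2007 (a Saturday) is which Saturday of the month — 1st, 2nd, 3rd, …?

Day 8 falls in week ⌈8/7⌉ of the month.
Days 1–7 hold the 1st Saturday, 8–14 the 2nd, 15–21 the 3rd, 22–28 the 4th, 29–31 the 5th.
8 is in the range for the 2nd.

2nd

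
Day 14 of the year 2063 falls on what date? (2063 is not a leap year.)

14 January 2063

14 into January → January 14.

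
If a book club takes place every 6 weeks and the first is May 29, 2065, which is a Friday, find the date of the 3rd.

The 3rd occurrence is 2 intervals after the first: 2 × 42 = 84 days after May 29, 2065.
May has 31 days — 2 days to the end of May leaves 82.
June has 30 days (52 left).
July has 31 days (21 left).
21 days into August → August 21, 2065.

August 21, 2065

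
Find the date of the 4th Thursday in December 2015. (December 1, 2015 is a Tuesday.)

December 24, 2015

December 2015 begins on a Tuesday, so the first Thursday is December 3 (2 days later).
The 4th Thursday is 3 weeks later: 3 + 21 = 24.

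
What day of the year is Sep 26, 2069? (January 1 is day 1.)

269

Days in months before Sep: 31 + 28 + 31 + 30 + 31 + 30 + 31 + 31 = 243.
Plus 26 days into Sep → day 269.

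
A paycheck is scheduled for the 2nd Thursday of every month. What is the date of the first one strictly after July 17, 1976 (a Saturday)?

August 12, 1976

July 1976 starts on a Thursday; its first Thursday is the 1st, so the 2nd Thursday is the 8th — July 8, 1976.
That is not after July 17, 1976, so look at August 1976.
August 1976 starts on a Sunday; its first Thursday is the 5th, so the 2nd Thursday is the 12th — August 12, 1976.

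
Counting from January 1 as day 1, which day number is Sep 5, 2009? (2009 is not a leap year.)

Days in months before Sep: 31 + 28 + 31 + 30 + 31 + 30 + 31 + 31 = 243.
Plus 5 days into Sep → day 248.

248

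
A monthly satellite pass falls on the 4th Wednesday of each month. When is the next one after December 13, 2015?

December 2015 starts on a Tuesday; its first Wednesday is the 2nd, so the 4th Wednesday is the 23rd — December 23, 2015.
December 23, 2015 is after December 13, 2015, so that is the next one.

December 23, 2015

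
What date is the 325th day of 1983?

Nov 21, 1983

Jan has 31 days (325 − 31 = 294 remain).
Feb has 28 days (294 − 28 = 266 remain).
Mar has 31 days (266 − 31 = 235 remain).
Apr has 30 days (235 − 30 = 205 remain).
May has 31 days (205 − 31 = 174 remain).
Jun has 30 days (174 − 30 = 144 remain).
Jul has 31 days (144 − 31 = 113 remain).
Aug has 31 days (113 − 31 = 82 remain).
Sep has 30 days (82 − 30 = 52 remain).
Oct has 31 days (52 − 31 = 21 remain).
21 into Nov → Nov 21.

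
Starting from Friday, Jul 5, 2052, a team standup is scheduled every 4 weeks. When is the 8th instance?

The 8th occurrence is 7 intervals after the first: 7 × 28 = 196 days after Jul 5, 2052.
Jul has 31 days — 26 days to the end of Jul leaves 170.
Aug has 31 days (139 left).
Sep has 30 days (109 left).
Oct has 31 days (78 left).
Nov has 30 days (48 left).
Dec has 31 days (17 left).
17 days into Jan → Jan 17, 2053.

Jan 17, 2053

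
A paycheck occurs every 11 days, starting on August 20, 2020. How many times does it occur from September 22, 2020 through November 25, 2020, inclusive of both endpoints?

6

Occurrences land 11·i days after August 20, 2020 for i = 0, 1, 2, …
September 22, 2020 is 33 days after the start; 33 ÷ 11 = 3 remainder 0. First occurrence in the window: #4 on September 22, 2020 (3×11 = 33 days in).
November 25, 2020 is 97 days after the start; 97 ÷ 11 = 8 remainder 9. Last occurrence in the window: #9 on November 16, 2020.
Occurrences #4 through #9: 6 in total.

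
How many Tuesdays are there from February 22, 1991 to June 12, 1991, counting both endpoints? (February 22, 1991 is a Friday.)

16

February 22, 1991 is a Friday; the first Tuesday on or after it is February 26, 1991 (4 days later).
From February 26, 1991 to June 12, 1991: 2 + 31 + 30 + 31 + 12 = 106 days (rest of February, March, April, May, June).
106 ÷ 7 = 15 full weeks with remainder 1, so 15 more Tuesdays after the first → 16.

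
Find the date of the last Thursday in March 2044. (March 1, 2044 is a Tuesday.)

31 March 2044

March 2044 begins on a Tuesday, so the first Thursday is March 3 (2 days later).
March 2044 has 31 days. Adding weeks: 3, 10, 17, 24, 31 — the last one ≤ 31 is the 31st.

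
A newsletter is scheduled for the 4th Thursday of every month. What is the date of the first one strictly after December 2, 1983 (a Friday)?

December 1983 starts on a Thursday; its first Thursday is the 1st, so the 4th Thursday is the 22nd — December 22, 1983.
December 22, 1983 is after December 2, 1983, so that is the next one.

December 22, 1983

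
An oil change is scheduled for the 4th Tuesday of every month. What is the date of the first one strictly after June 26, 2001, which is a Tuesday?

July 24, 2001

June 2001 starts on a Friday; its first Tuesday is the 5th, so the 4th Tuesday is the 26th — June 26, 2001.
That is not after June 26, 2001, so look at July 2001.
July 2001 starts on a Sunday; its first Tuesday is the 3rd, so the 4th Tuesday is the 24th — July 24, 2001.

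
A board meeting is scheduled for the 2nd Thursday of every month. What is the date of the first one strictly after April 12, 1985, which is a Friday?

April 1985 starts on a Monday; its first Thursday is the 4th, so the 2nd Thursday is the 11th — April 11, 1985.
That is not after April 12, 1985, so look at May 1985.
May 1985 starts on a Wednesday; its first Thursday is the 2nd, so the 2nd Thursday is the 9th — May 9, 1985.

May 9, 1985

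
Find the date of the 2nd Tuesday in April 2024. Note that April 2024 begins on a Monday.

9 April 2024

April 2024 begins on a Monday, so the first Tuesday is April 2 (1 day later).
The 2nd Tuesday is 1 weeks later: 2 + 7 = 9.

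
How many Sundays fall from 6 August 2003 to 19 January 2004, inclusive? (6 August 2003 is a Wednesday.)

6 August 2003 is a Wednesday; the first Sunday on or after it is 10 August 2003 (4 days later).
From 10 August 2003 to 19 January 2004: 21 + 30 + 31 + 30 + 31 + 19 = 162 days (rest of August, September, October, November, December, January).
162 ÷ 7 = 23 full weeks with remainder 1, so 23 more Sundays after the first → 24.

24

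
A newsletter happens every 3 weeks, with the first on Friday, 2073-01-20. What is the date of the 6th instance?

2073-05-05

The 6th occurrence is 5 intervals after the first: 5 × 21 = 105 days after 2073-01-20.
January has 31 days — 11 days to the end of January leaves 94.
February has 28 days (66 left).
March has 31 days (35 left).
April has 30 days (5 left).
5 days into May → 2073-05-05.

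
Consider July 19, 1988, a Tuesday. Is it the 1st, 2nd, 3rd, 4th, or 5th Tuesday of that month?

3rd

Day 19 falls in week ⌈19/7⌉ of the month.
Days 1–7 hold the 1st Tuesday, 8–14 the 2nd, 15–21 the 3rd, 22–28 the 4th, 29–31 the 5th.
19 is in the range for the 3rd.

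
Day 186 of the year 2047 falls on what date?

5 July 2047

January has 31 days (186 − 31 = 155 remain).
February has 28 days (155 − 28 = 127 remain).
March has 31 days (127 − 31 = 96 remain).
April has 30 days (96 − 30 = 66 remain).
May has 31 days (66 − 31 = 35 remain).
June has 30 days (35 − 30 = 5 remain).
5 into July → July 5.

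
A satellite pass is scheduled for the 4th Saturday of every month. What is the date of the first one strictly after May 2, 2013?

May 2013 starts on a Wednesday; its first Saturday is the 4th, so the 4th Saturday is the 25th — May 25, 2013.
May 25, 2013 is after May 2, 2013, so that is the next one.

May 25, 2013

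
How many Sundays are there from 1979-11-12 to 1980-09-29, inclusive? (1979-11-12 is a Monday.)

46

1979-11-12 is a Monday; the first Sunday on or after it is 1979-11-18 (6 days later).
From 1979-11-18 to 1980-09-29: 12 + 31 + 31 + 29 + 31 + 30 + 31 + 30 + 31 + 31 + 29 = 316 days (rest of November, December, January, February, March, April, May, June, July, August, September).
316 ÷ 7 = 45 full weeks with remainder 1, so 45 more Sundays after the first → 46.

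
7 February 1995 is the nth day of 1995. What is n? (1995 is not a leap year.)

Days in months before February: 31 = 31.
Plus 7 days into February → day 38.

38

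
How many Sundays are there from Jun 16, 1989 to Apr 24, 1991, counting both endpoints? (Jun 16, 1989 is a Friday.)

Jun 16, 1989 is a Friday; the first Sunday on or after it is Jun 18, 1989 (2 days later).
From Jun 18, 1989 to Apr 24, 1991: 196 + 365 + 114 = 675 days (rest of 1989, 1990, to Apr 24, 1991 in 1991).
675 ÷ 7 = 96 full weeks with remainder 3, so 96 more Sundays after the first → 97.

97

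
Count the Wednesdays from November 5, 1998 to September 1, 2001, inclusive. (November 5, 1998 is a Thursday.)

147

November 5, 1998 is a Thursday; the first Wednesday on or after it is November 11, 1998 (6 days later).
From November 11, 1998 to September 1, 2001: 50 + 365 + 366 + 244 = 1025 days (rest of 1998, 1999, 2000, to September 1, 2001 in 2001).
1025 ÷ 7 = 146 full weeks with remainder 3, so 146 more Wednesdays after the first → 147.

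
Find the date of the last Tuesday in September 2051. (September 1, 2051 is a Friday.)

September 2051 begins on a Friday, so the first Tuesday is September 5 (4 days later).
September 2051 has 30 days. Adding weeks: 5, 12, 19, 26 — the last one ≤ 30 is the 26th.

September 26, 2051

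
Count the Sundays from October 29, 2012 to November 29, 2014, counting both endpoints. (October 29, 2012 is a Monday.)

108

October 29, 2012 is a Monday; the first Sunday on or after it is November 4, 2012 (6 days later).
From November 4, 2012 to November 29, 2014: 57 + 365 + 333 = 755 days (rest of 2012, 2013, to November 29, 2014 in 2014).
755 ÷ 7 = 107 full weeks with remainder 6, so 107 more Sundays after the first → 108.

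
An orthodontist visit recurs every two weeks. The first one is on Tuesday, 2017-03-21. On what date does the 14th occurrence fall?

The 14th occurrence is 13 intervals after the first: 13 × 14 = 182 days after 2017-03-21.
March has 31 days — 10 days to the end of March leaves 172.
April has 30 days (142 left).
May has 31 days (111 left).
June has 30 days (81 left).
July has 31 days (50 left).
August has 31 days (19 left).
19 days into September → 2017-09-19.

2017-09-19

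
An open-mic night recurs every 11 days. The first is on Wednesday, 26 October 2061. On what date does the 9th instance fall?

22 January 2062

The 9th occurrence is 8 intervals after the first: 8 × 11 = 88 days after 26 October 2061.
October has 31 days — 5 days to the end of October leaves 83.
November has 30 days (53 left).
December has 31 days (22 left).
22 days into January → 22 January 2062.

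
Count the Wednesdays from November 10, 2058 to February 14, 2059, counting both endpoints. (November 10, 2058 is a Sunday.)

14

November 10, 2058 is a Sunday; the first Wednesday on or after it is November 13, 2058 (3 days later).
From November 13, 2058 to February 14, 2059: 17 + 31 + 31 + 14 = 93 days (rest of November, December, January, February).
93 ÷ 7 = 13 full weeks with remainder 2, so 13 more Wednesdays after the first → 14.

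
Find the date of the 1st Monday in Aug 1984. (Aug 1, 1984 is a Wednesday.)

Aug 1984 begins on a Wednesday, so the first Monday is Aug 6 (5 days later).

Aug 6, 1984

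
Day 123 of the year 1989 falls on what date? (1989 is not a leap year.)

January has 31 days (123 − 31 = 92 remain).
February has 28 days (92 − 28 = 64 remain).
March has 31 days (64 − 31 = 33 remain).
April has 30 days (33 − 30 = 3 remain).
3 into May → May 3.

3 May 1989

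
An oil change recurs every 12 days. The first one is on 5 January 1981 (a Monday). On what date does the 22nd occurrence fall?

14 September 1981

The 22nd occurrence is 21 intervals after the first: 21 × 12 = 252 days after 5 January 1981.
January has 31 days — 26 days to the end of January leaves 226.
February has 28 days (198 left).
March has 31 days (167 left).
April has 30 days (137 left).
May has 31 days (106 left).
June has 30 days (76 left).
July has 31 days (45 left).
August has 31 days (14 left).
14 days into September → 14 September 1981.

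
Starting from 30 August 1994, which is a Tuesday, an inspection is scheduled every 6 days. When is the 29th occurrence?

The 29th occurrence is 28 intervals after the first: 28 × 6 = 168 days after 30 August 1994.
August has 31 days — 1 day to the end of August leaves 167.
September has 30 days (137 left).
October has 31 days (106 left).
November has 30 days (76 left).
December has 31 days (45 left).
January has 31 days (14 left).
14 days into February → 14 February 1995.

14 February 1995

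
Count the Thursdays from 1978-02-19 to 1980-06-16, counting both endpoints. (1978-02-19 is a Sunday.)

121

1978-02-19 is a Sunday; the first Thursday on or after it is 1978-02-23 (4 days later).
From 1978-02-23 to 1980-06-16: 311 + 365 + 168 = 844 days (rest of 1978, 1979, to 1980-06-16 in 1980).
844 ÷ 7 = 120 full weeks with remainder 4, so 120 more Thursdays after the first → 121.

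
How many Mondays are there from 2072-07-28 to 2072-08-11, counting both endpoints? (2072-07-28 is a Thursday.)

2072-07-28 is a Thursday; the first Monday on or after it is 2072-08-01 (4 days later).
From 2072-08-01 to 2072-08-11 is 11 − 1 = 10 days.
10 ÷ 7 = 1 full weeks with remainder 3, so 1 more Mondays after the first → 2.

2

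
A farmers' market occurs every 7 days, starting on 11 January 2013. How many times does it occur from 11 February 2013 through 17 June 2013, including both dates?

Occurrences land 7·i days after 11 January 2013 for i = 0, 1, 2, …
11 February 2013 is 31 days after the start; 31 ÷ 7 = 4 remainder 3; since the remainder is 3, round up to i = 5. First occurrence in the window: #6 on 15 February 2013 (5×7 = 35 days in).
17 June 2013 is 157 days after the start; 157 ÷ 7 = 22 remainder 3. Last occurrence in the window: #23 on 14 June 2013.
Occurrences #6 through #23: 18 in total.

18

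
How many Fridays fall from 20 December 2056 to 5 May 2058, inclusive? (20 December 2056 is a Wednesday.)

20 December 2056 is a Wednesday; the first Friday on or after it is 22 December 2056 (2 days later).
From 22 December 2056 to 5 May 2058: 9 + 365 + 125 = 499 days (rest of 2056, 2057, to 5 May 2058 in 2058).
499 ÷ 7 = 71 full weeks with remainder 2, so 71 more Fridays after the first → 72.

72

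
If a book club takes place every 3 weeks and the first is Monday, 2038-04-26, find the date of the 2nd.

The 2nd occurrence is 1 interval after the first: 1 × 21 = 21 days after 2038-04-26.
April has 30 days — 4 days to the end of April leaves 17.
17 days into May → 2038-05-17.

2038-05-17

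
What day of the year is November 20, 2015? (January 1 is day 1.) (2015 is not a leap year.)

Days in months before November: 31 + 28 + 31 + 30 + 31 + 30 + 31 + 31 + 30 + 31 = 304.
Plus 20 days into November → day 324.

324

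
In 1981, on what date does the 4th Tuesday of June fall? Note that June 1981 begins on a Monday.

23 June 1981

June 1981 begins on a Monday, so the first Tuesday is June 2 (1 day later).
The 4th Tuesday is 3 weeks later: 2 + 21 = 23.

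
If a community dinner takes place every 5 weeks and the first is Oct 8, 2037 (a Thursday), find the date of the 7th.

The 7th occurrence is 6 intervals after the first: 6 × 35 = 210 days after Oct 8, 2037.
Oct has 31 days — 23 days to the end of Oct leaves 187.
Nov has 30 days (157 left).
Dec has 31 days (126 left).
Jan has 31 days (95 left).
Feb has 28 days (67 left).
Mar has 31 days (36 left).
Apr has 30 days (6 left).
6 days into May → May 6, 2038.

May 6, 2038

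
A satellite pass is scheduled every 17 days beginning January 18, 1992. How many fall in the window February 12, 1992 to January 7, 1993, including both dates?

Occurrences land 17·i days after January 18, 1992 for i = 0, 1, 2, …
February 12, 1992 is 25 days after the start; 25 ÷ 17 = 1 remainder 8; since the remainder is 8, round up to i = 2. First occurrence in the window: #3 on February 21, 1992 (2×17 = 34 days in).
January 7, 1993 is 355 days after the start; 355 ÷ 17 = 20 remainder 15. Last occurrence in the window: #21 on December 23, 1992.
Occurrences #3 through #21: 19 in total.

19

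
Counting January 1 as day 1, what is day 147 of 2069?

May 27, 2069

Jan has 31 days (147 − 31 = 116 remain).
Feb has 28 days (116 − 28 = 88 remain).
Mar has 31 days (88 − 31 = 57 remain).
Apr has 30 days (57 − 30 = 27 remain).
27 into May → May 27.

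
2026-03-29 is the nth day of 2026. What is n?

Days in months before March: 31 + 28 = 59.
Plus 29 days into March → day 88.

88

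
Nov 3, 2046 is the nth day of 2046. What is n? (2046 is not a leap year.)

307

Days in months before Nov: 31 + 28 + 31 + 30 + 31 + 30 + 31 + 31 + 30 + 31 = 304.
Plus 3 days into Nov → day 307.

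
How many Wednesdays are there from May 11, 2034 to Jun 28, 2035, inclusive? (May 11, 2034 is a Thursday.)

May 11, 2034 is a Thursday; the first Wednesday on or after it is May 17, 2034 (6 days later).
From May 17, 2034 to Jun 28, 2035: 228 + 179 = 407 days (rest of 2034, to Jun 28, 2035 in 2035).
407 ÷ 7 = 58 full weeks with remainder 1, so 58 more Wednesdays after the first → 59.

59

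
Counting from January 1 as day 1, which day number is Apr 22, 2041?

Days in months before Apr: 31 + 28 + 31 = 90.
Plus 22 days into Apr → day 112.

112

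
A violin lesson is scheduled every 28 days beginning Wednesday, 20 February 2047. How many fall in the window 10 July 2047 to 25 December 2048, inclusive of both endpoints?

20

Occurrences land 28·i days after 20 February 2047 for i = 0, 1, 2, …
10 July 2047 is 140 days after the start; 140 ÷ 28 = 5 remainder 0. First occurrence in the window: #6 on 10 July 2047 (5×28 = 140 days in).
25 December 2048 is 674 days after the start; 674 ÷ 28 = 24 remainder 2. Last occurrence in the window: #25 on 23 December 2048.
Occurrences #6 through #25: 20 in total.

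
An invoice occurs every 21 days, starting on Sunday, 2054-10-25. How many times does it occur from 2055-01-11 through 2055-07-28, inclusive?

Occurrences land 21·i days after 2054-10-25 for i = 0, 1, 2, …
2055-01-11 is 78 days after the start; 78 ÷ 21 = 3 remainder 15; since the remainder is 15, round up to i = 4. First occurrence in the window: #5 on 2055-01-17 (4×21 = 84 days in).
2055-07-28 is 276 days after the start; 276 ÷ 21 = 13 remainder 3. Last occurrence in the window: #14 on 2055-07-25.
Occurrences #5 through #14: 10 in total.

10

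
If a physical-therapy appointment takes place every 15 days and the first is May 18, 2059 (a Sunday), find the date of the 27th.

Jun 11, 2060

The 27th occurrence is 26 intervals after the first: 26 × 15 = 390 days after May 18, 2059.
May has 31 days — 13 days to the end of May leaves 377.
Jun has 30 days (347 left).
Jul has 31 days (316 left).
Aug has 31 days (285 left).
Sep has 30 days (255 left).
Oct has 31 days (224 left).
Nov has 30 days (194 left).
Dec has 31 days (163 left).
Jan has 31 days (132 left).
Feb has 29 days (103 left).
Mar has 31 days (72 left).
Apr has 30 days (42 left).
May has 31 days (11 left).
11 days into Jun → Jun 11, 2060.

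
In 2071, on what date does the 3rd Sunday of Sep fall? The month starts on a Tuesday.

Sep 20, 2071

Sep 2071 begins on a Tuesday, so the first Sunday is Sep 6 (5 days later).
The 3rd Sunday is 2 weeks later: 6 + 14 = 20.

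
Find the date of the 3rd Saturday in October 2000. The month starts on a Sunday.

2000-10-21

October 2000 begins on a Sunday, so the first Saturday is October 7 (6 days later).
The 3rd Saturday is 2 weeks later: 7 + 14 = 21.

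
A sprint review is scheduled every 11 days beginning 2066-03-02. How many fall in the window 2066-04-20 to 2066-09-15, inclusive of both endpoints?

13

Occurrences land 11·i days after 2066-03-02 for i = 0, 1, 2, …
2066-04-20 is 49 days after the start; 49 ÷ 11 = 4 remainder 5; since the remainder is 5, round up to i = 5. First occurrence in the window: #6 on 2066-04-26 (5×11 = 55 days in).
2066-09-15 is 197 days after the start; 197 ÷ 11 = 17 remainder 10. Last occurrence in the window: #18 on 2066-09-05.
Occurrences #6 through #18: 13 in total.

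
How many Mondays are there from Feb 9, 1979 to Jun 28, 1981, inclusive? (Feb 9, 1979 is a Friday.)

Feb 9, 1979 is a Friday; the first Monday on or after it is Feb 12, 1979 (3 days later).
From Feb 12, 1979 to Jun 28, 1981: 322 + 366 + 179 = 867 days (rest of 1979, 1980, to Jun 28, 1981 in 1981).
867 ÷ 7 = 123 full weeks with remainder 6, so 123 more Mondays after the first → 124.

124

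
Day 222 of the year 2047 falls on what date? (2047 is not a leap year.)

2047-08-10

January has 31 days (222 − 31 = 191 remain).
February has 28 days (191 − 28 = 163 remain).
March has 31 days (163 − 31 = 132 remain).
April has 30 days (132 − 30 = 102 remain).
May has 31 days (102 − 31 = 71 remain).
June has 30 days (71 − 30 = 41 remain).
July has 31 days (41 − 31 = 10 remain).
10 into August → August 10.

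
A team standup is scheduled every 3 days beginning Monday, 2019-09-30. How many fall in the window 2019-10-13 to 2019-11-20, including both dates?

13

Occurrences land 3·i days after 2019-09-30 for i = 0, 1, 2, …
2019-10-13 is 13 days after the start; 13 ÷ 3 = 4 remainder 1; since the remainder is 1, round up to i = 5. First occurrence in the window: #6 on 2019-10-15 (5×3 = 15 days in).
2019-11-20 is 51 days after the start; 51 ÷ 3 = 17 remainder 0. Last occurrence in the window: #18 on 2019-11-20.
Occurrences #6 through #18: 13 in total.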